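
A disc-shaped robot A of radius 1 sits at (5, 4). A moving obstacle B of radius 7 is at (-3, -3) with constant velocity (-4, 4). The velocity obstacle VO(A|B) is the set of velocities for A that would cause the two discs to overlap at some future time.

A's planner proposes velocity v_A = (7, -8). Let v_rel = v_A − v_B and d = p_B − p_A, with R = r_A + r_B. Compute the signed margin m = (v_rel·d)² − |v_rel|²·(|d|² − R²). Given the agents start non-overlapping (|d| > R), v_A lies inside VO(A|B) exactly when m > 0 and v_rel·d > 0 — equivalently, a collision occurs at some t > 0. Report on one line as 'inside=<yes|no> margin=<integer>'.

d = (-8, -7),  |d|² = 113;  R = 1+7 = 8,  c = 113−8² = 49
v_rel = (11, -12),  |v_rel|² = 265;  v_rel·d = (11)·(-8) + (-12)·(-7) = -4
265·t² + 8·t + 49 = 0  ⇒  m = (-4)² − 265·49 = -12969
m = -12969 < 0,  v_rel·d = -4 < 0  ⇒  outside

inside=no margin=-12969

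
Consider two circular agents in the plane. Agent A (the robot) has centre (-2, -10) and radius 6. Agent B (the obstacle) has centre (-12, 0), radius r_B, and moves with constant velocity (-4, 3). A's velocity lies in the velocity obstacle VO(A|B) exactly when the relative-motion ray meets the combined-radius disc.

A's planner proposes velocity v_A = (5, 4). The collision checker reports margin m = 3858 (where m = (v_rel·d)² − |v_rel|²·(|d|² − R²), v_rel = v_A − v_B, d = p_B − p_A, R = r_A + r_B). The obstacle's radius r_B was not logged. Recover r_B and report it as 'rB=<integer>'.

m = 3858
d = (-10, 10);  v_rel = (9, 1),  |v_rel|² = 82
v_rel×d = (9)·(10) − (1)·(-10) = 100
since m = R²·82 − 100²:  R² = (10000 + 3858) / 82 = 169
R = √169 = 13  ⇒  r_B = 13 − 6 = 7

rB=7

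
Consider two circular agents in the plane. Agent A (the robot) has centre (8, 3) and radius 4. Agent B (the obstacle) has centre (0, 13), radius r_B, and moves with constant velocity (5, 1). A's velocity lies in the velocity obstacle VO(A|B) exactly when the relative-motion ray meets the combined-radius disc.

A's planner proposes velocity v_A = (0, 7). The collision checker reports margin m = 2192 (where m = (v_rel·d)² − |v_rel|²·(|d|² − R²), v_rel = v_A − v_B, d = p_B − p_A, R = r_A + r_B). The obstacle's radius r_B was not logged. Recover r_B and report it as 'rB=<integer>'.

m = 2192
d = (-8, 10);  v_rel = (-5, 6),  |v_rel|² = 61
v_rel×d = (-5)·(10) − (6)·(-8) = -2
since m = R²·61 − (-2)²:  R² = (4 + 2192) / 61 = 36
R = √36 = 6  ⇒  r_B = 6 − 4 = 2

rB=2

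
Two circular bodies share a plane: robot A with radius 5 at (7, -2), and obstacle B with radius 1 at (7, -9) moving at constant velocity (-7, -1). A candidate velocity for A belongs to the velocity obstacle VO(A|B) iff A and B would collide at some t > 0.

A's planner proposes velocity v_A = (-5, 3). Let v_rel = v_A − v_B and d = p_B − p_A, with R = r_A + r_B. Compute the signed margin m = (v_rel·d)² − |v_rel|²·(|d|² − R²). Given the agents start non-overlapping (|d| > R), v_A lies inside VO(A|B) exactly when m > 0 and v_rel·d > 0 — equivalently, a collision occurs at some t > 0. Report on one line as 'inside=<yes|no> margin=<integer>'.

d = (0, -7),  |d|² = 49;  R = 5+1 = 6,  c = 49−6² = 13
v_rel = (2, 4),  |v_rel|² = 20;  v_rel·d = (2)·(0) + (4)·(-7) = -28
20·t² + 56·t + 13 = 0  ⇒  m = (-28)² − 20·13 = 524
m = 524 > 0,  v_rel·d = -28 < 0  ⇒  outside

inside=no margin=524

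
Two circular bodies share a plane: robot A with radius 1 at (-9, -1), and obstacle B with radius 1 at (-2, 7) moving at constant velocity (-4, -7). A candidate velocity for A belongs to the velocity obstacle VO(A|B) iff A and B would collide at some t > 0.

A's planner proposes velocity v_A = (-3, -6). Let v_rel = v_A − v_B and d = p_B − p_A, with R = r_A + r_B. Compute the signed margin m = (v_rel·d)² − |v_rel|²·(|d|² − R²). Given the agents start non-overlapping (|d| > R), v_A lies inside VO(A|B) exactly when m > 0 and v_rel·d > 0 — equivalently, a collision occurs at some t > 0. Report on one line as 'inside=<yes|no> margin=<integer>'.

d = (7, 8),  |d|² = 113;  R = 1+1 = 2,  c = 113−2² = 109
v_rel = (1, 1),  |v_rel|² = 2;  v_rel·d = (1)·(7) + (1)·(8) = 15
2·t² − 30·t + 109 = 0  ⇒  m = 15² − 2·109 = 7
m = 7 > 0,  v_rel·d = 15 > 0  ⇒  inside

inside=yes margin=7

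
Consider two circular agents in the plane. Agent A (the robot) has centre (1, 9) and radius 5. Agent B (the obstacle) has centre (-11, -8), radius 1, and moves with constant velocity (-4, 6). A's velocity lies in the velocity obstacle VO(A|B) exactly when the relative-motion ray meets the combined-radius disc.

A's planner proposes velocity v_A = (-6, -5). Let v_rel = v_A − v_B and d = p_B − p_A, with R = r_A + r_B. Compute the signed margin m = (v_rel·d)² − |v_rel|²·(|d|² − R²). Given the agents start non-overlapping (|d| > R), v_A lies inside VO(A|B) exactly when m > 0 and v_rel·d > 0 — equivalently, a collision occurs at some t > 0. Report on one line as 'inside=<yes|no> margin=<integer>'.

d = (-12, -17),  |d|² = 433;  R = 5+1 = 6,  c = 433−6² = 397
v_rel = (-2, -11),  |v_rel|² = 125;  v_rel·d = (-2)·(-12) + (-11)·(-17) = 211
125·t² − 422·t + 397 = 0  ⇒  m = 211² − 125·397 = -5104
m = -5104 < 0,  v_rel·d = 211 > 0  ⇒  outside

inside=no margin=-5104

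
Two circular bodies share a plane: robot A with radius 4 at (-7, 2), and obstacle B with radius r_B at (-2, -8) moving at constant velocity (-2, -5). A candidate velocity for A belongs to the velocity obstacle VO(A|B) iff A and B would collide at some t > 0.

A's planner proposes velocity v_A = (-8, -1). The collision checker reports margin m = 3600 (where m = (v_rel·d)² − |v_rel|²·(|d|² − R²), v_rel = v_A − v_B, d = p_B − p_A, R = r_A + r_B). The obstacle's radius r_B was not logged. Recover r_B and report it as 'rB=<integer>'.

m = 3600
d = (5, -10);  v_rel = (-6, 4),  |v_rel|² = 52
v_rel×d = (-6)·(-10) − (4)·(5) = 40
since m = R²·52 − 40²:  R² = (1600 + 3600) / 52 = 100
R = √100 = 10  ⇒  r_B = 10 − 4 = 6

rB=6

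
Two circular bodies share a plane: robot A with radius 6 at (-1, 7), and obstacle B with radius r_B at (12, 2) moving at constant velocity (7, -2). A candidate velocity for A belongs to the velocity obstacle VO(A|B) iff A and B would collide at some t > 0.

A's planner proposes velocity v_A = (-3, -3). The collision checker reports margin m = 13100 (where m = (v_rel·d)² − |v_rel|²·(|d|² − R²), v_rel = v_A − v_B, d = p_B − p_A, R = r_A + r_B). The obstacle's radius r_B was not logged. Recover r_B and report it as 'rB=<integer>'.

m = 13100
d = (13, -5);  v_rel = (-10, -1),  |v_rel|² = 101
v_rel×d = (-10)·(-5) − (-1)·(13) = 63
since m = R²·101 − 63²:  R² = (3969 + 13100) / 101 = 169
R = √169 = 13  ⇒  r_B = 13 − 6 = 7

rB=7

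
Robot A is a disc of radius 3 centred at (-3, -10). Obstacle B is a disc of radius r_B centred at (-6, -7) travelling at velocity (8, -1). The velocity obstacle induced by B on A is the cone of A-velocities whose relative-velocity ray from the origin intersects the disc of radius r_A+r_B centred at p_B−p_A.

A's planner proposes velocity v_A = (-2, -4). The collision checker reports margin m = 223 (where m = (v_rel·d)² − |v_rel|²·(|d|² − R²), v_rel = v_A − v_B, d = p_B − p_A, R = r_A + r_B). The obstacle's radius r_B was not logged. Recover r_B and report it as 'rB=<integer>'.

m = 223
d = (-3, 3);  v_rel = (-10, -3),  |v_rel|² = 109
v_rel×d = (-10)·(3) − (-3)·(-3) = -39
since m = R²·109 − (-39)²:  R² = (1521 + 223) / 109 = 16
R = √16 = 4  ⇒  r_B = 4 − 3 = 1

rB=1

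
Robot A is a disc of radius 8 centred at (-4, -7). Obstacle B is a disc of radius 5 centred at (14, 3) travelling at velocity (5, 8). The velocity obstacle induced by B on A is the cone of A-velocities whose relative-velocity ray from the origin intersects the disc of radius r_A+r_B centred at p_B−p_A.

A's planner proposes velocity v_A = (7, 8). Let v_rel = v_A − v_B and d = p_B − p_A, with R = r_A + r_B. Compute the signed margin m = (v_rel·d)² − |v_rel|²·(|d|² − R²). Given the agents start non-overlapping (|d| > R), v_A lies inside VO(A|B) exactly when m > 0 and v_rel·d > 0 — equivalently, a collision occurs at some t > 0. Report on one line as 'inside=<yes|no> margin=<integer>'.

d = (18, 10),  |d|² = 424;  R = 8+5 = 13,  c = 424−13² = 255
v_rel = (2, 0),  |v_rel|² = 4;  v_rel·d = (2)·(18) + (0)·(10) = 36
4·t² − 72·t + 255 = 0  ⇒  m = 36² − 4·255 = 276
m = 276 > 0,  v_rel·d = 36 > 0  ⇒  inside

inside=yes margin=276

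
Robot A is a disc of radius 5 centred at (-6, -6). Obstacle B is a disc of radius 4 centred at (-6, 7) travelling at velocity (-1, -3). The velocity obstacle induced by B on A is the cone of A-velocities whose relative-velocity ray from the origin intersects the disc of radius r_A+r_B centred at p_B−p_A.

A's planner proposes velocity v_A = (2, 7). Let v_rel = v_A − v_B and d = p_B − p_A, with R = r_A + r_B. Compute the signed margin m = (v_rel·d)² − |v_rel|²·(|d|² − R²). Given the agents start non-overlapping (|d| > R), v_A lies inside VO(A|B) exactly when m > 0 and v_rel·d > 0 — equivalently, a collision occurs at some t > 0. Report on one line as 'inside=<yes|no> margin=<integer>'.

d = (0, 13),  |d|² = 169;  R = 5+4 = 9,  c = 169−9² = 88
v_rel = (3, 10),  |v_rel|² = 109;  v_rel·d = (3)·(0) + (10)·(13) = 130
109·t² − 260·t + 88 = 0  ⇒  m = 130² − 109·88 = 7308
m = 7308 > 0,  v_rel·d = 130 > 0  ⇒  inside

inside=yes margin=7308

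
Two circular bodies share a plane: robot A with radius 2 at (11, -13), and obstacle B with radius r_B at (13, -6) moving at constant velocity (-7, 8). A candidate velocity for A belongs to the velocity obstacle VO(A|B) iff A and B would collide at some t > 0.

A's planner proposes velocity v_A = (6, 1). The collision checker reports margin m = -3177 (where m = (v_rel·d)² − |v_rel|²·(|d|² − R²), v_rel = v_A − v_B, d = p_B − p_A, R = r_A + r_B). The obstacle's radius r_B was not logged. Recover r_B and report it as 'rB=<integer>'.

m = -3177
d = (2, 7);  v_rel = (13, -7),  |v_rel|² = 218
v_rel×d = (13)·(7) − (-7)·(2) = 105
since m = R²·218 − 105²:  R² = (11025 + -3177) / 218 = 36
R = √36 = 6  ⇒  r_B = 6 − 2 = 4

rB=4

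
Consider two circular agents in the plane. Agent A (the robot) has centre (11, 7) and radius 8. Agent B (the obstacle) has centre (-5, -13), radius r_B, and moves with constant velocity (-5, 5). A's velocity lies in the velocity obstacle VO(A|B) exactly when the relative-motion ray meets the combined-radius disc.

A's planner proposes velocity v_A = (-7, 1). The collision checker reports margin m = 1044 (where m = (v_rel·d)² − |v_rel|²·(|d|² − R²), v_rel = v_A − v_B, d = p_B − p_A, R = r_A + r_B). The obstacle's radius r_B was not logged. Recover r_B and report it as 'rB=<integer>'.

m = 1044
d = (-16, -20);  v_rel = (-2, -4),  |v_rel|² = 20
v_rel×d = (-2)·(-20) − (-4)·(-16) = -24
since m = R²·20 − (-24)²:  R² = (576 + 1044) / 20 = 81
R = √81 = 9  ⇒  r_B = 9 − 8 = 1

rB=1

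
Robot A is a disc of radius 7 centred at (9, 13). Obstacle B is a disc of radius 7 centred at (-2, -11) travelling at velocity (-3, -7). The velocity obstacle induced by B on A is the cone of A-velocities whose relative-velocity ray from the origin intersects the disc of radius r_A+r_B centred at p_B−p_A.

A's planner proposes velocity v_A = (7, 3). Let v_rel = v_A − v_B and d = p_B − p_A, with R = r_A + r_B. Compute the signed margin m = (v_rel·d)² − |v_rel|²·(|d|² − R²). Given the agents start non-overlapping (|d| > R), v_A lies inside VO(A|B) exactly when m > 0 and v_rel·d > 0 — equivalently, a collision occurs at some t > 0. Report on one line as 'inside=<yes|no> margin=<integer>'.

d = (-11, -24),  |d|² = 697;  R = 7+7 = 14,  c = 697−14² = 501
v_rel = (10, 10),  |v_rel|² = 200;  v_rel·d = (10)·(-11) + (10)·(-24) = -350
200·t² + 700·t + 501 = 0  ⇒  m = (-350)² − 200·501 = 22300
m = 22300 > 0,  v_rel·d = -350 < 0  ⇒  outside

inside=no margin=22300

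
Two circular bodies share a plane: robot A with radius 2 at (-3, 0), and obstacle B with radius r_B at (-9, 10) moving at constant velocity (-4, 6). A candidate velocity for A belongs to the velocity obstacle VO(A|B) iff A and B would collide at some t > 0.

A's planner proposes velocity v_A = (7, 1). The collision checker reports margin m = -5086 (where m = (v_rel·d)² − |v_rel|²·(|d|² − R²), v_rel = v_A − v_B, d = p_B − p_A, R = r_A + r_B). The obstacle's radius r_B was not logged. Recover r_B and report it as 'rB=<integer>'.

m = -5086
d = (-6, 10);  v_rel = (11, -5),  |v_rel|² = 146
v_rel×d = (11)·(10) − (-5)·(-6) = 80
since m = R²·146 − 80²:  R² = (6400 + -5086) / 146 = 9
R = √9 = 3  ⇒  r_B = 3 − 2 = 1

rB=1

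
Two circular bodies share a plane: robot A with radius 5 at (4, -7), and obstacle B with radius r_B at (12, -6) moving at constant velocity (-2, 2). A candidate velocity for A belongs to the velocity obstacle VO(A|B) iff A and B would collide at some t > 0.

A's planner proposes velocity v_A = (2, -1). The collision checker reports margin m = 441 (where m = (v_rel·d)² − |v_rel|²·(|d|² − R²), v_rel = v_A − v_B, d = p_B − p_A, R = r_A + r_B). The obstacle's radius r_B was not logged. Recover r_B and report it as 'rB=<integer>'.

m = 441
d = (8, 1);  v_rel = (4, -3),  |v_rel|² = 25
v_rel×d = (4)·(1) − (-3)·(8) = 28
since m = R²·25 − 28²:  R² = (784 + 441) / 25 = 49
R = √49 = 7  ⇒  r_B = 7 − 5 = 2

rB=2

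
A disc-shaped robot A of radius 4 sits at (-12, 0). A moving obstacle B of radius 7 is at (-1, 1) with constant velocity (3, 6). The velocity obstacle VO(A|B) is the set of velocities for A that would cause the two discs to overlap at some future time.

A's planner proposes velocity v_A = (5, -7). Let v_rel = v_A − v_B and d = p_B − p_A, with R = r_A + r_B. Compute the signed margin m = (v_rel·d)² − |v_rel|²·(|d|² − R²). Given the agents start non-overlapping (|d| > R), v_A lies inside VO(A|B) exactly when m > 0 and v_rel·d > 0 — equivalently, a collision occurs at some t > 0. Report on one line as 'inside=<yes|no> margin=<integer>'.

d = (11, 1),  |d|² = 122;  R = 4+7 = 11,  c = 122−11² = 1
v_rel = (2, -13),  |v_rel|² = 173;  v_rel·d = (2)·(11) + (-13)·(1) = 9
173·t² − 18·t + 1 = 0  ⇒  m = 9² − 173·1 = -92
m = -92 < 0,  v_rel·d = 9 > 0  ⇒  outside

inside=no margin=-92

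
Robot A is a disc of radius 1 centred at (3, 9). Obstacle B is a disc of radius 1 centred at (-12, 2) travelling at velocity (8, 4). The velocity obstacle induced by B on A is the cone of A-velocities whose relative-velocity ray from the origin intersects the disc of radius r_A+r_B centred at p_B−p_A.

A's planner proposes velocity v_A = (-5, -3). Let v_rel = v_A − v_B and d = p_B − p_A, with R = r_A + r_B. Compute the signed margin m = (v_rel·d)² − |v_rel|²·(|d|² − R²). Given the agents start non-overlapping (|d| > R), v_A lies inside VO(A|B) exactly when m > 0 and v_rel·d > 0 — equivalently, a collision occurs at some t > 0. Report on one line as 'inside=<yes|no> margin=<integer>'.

d = (-15, -7),  |d|² = 274;  R = 1+1 = 2,  c = 274−2² = 270
v_rel = (-13, -7),  |v_rel|² = 218;  v_rel·d = (-13)·(-15) + (-7)·(-7) = 244
218·t² − 488·t + 270 = 0  ⇒  m = 244² − 218·270 = 676
m = 676 > 0,  v_rel·d = 244 > 0  ⇒  inside

inside=yes margin=676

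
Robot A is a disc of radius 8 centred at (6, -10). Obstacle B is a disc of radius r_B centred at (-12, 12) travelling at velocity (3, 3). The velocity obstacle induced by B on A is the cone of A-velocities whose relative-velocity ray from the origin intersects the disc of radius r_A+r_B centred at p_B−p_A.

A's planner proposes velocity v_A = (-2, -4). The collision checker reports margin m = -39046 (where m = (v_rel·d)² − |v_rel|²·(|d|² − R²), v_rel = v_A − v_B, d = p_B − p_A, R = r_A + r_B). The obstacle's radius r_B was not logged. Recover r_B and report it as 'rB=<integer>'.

m = -39046
d = (-18, 22);  v_rel = (-5, -7),  |v_rel|² = 74
v_rel×d = (-5)·(22) − (-7)·(-18) = -236
since m = R²·74 − (-236)²:  R² = (55696 + -39046) / 74 = 225
R = √225 = 15  ⇒  r_B = 15 − 8 = 7

rB=7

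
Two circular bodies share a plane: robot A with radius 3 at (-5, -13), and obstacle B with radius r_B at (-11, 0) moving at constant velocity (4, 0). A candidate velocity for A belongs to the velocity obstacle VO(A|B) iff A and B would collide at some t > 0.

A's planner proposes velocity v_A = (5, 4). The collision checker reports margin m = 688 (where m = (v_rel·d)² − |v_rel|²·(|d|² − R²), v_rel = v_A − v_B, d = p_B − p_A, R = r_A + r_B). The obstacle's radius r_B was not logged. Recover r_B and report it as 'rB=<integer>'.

m = 688
d = (-6, 13);  v_rel = (1, 4),  |v_rel|² = 17
v_rel×d = (1)·(13) − (4)·(-6) = 37
since m = R²·17 − 37²:  R² = (1369 + 688) / 17 = 121
R = √121 = 11  ⇒  r_B = 11 − 3 = 8

rB=8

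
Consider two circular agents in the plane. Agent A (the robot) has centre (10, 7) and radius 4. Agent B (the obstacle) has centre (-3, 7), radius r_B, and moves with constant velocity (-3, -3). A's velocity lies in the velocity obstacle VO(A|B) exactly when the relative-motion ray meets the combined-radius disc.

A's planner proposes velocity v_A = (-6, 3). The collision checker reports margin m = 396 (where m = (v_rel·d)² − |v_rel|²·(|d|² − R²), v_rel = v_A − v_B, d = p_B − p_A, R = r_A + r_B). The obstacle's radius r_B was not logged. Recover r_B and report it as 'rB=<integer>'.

m = 396
d = (-13, 0);  v_rel = (-3, 6),  |v_rel|² = 45
v_rel×d = (-3)·(0) − (6)·(-13) = 78
since m = R²·45 − 78²:  R² = (6084 + 396) / 45 = 144
R = √144 = 12  ⇒  r_B = 12 − 4 = 8

rB=8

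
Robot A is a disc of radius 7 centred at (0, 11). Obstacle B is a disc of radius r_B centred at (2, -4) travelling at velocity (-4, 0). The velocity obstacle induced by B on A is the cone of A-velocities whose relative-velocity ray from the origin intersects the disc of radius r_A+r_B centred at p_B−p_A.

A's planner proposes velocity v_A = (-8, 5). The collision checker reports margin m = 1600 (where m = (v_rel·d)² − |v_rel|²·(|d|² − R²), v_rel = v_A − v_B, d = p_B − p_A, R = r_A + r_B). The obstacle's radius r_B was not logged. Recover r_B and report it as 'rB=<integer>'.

m = 1600
d = (2, -15);  v_rel = (-4, 5),  |v_rel|² = 41
v_rel×d = (-4)·(-15) − (5)·(2) = 50
since m = R²·41 − 50²:  R² = (2500 + 1600) / 41 = 100
R = √100 = 10  ⇒  r_B = 10 − 7 = 3

rB=3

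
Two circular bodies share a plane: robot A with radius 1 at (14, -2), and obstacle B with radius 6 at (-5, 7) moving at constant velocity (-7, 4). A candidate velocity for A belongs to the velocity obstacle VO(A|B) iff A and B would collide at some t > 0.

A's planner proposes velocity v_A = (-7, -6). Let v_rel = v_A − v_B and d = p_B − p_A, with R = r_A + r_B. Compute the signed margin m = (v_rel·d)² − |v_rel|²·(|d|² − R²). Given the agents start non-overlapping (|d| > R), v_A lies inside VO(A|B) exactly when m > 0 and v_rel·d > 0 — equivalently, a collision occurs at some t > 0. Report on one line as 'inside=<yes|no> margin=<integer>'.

d = (-19, 9),  |d|² = 442;  R = 1+6 = 7,  c = 442−7² = 393
v_rel = (0, -10),  |v_rel|² = 100;  v_rel·d = (0)·(-19) + (-10)·(9) = -90
100·t² + 180·t + 393 = 0  ⇒  m = (-90)² − 100·393 = -31200
m = -31200 < 0,  v_rel·d = -90 < 0  ⇒  outside

inside=no margin=-31200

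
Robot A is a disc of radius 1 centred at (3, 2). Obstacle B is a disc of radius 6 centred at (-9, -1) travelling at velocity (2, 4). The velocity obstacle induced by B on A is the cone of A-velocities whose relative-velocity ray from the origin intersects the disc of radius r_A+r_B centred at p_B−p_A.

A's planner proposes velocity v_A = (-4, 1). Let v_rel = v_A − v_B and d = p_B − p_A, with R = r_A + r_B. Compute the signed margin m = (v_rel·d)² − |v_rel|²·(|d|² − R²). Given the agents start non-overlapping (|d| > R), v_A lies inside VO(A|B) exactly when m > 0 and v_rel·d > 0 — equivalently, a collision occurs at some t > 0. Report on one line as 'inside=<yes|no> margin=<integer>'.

d = (-12, -3),  |d|² = 153;  R = 1+6 = 7,  c = 153−7² = 104
v_rel = (-6, -3),  |v_rel|² = 45;  v_rel·d = (-6)·(-12) + (-3)·(-3) = 81
45·t² − 162·t + 104 = 0  ⇒  m = 81² − 45·104 = 1881
m = 1881 > 0,  v_rel·d = 81 > 0  ⇒  inside

inside=yes margin=1881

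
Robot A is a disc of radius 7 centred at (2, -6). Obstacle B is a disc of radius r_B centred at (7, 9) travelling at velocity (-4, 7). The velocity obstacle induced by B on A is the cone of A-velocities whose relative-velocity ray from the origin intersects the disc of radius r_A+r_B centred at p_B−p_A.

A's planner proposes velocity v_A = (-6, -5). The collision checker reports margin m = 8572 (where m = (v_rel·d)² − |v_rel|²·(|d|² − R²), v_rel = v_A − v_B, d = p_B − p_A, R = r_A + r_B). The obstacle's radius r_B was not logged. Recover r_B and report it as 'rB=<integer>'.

m = 8572
d = (5, 15);  v_rel = (-2, -12),  |v_rel|² = 148
v_rel×d = (-2)·(15) − (-12)·(5) = 30
since m = R²·148 − 30²:  R² = (900 + 8572) / 148 = 64
R = √64 = 8  ⇒  r_B = 8 − 7 = 1

rB=1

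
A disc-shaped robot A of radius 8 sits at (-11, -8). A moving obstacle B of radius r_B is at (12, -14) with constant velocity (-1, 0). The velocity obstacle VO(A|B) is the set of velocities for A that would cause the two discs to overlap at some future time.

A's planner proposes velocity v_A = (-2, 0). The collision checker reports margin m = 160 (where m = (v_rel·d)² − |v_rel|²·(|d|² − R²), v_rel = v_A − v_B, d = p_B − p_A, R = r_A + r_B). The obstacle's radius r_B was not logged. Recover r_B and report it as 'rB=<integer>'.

m = 160
d = (23, -6);  v_rel = (-1, 0),  |v_rel|² = 1
v_rel×d = (-1)·(-6) − (0)·(23) = 6
since m = R²·1 − 6²:  R² = (36 + 160) / 1 = 196
R = √196 = 14  ⇒  r_B = 14 − 8 = 6

rB=6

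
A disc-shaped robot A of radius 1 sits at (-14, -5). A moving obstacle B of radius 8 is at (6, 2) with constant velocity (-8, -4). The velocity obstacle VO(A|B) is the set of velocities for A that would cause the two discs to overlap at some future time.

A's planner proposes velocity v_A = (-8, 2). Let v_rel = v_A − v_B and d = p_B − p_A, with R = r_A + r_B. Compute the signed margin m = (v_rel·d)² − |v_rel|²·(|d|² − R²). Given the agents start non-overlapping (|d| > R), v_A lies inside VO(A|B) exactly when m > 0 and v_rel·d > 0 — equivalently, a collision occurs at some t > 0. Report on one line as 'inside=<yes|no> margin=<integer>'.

d = (20, 7),  |d|² = 449;  R = 1+8 = 9,  c = 449−9² = 368
v_rel = (0, 6),  |v_rel|² = 36;  v_rel·d = (0)·(20) + (6)·(7) = 42
36·t² − 84·t + 368 = 0  ⇒  m = 42² − 36·368 = -11484
m = -11484 < 0,  v_rel·d = 42 > 0  ⇒  outside

inside=no margin=-11484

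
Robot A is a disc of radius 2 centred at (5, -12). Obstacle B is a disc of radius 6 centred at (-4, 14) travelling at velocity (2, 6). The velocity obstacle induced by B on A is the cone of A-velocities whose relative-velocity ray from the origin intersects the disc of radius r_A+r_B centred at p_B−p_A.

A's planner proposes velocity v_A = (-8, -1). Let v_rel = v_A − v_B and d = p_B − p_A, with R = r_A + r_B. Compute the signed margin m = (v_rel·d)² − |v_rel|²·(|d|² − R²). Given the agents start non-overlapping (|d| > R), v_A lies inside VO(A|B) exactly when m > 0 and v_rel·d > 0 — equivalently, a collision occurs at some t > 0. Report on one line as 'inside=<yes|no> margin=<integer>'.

d = (-9, 26),  |d|² = 757;  R = 2+6 = 8,  c = 757−8² = 693
v_rel = (-10, -7),  |v_rel|² = 149;  v_rel·d = (-10)·(-9) + (-7)·(26) = -92
149·t² + 184·t + 693 = 0  ⇒  m = (-92)² − 149·693 = -94793
m = -94793 < 0,  v_rel·d = -92 < 0  ⇒  outside

inside=no margin=-94793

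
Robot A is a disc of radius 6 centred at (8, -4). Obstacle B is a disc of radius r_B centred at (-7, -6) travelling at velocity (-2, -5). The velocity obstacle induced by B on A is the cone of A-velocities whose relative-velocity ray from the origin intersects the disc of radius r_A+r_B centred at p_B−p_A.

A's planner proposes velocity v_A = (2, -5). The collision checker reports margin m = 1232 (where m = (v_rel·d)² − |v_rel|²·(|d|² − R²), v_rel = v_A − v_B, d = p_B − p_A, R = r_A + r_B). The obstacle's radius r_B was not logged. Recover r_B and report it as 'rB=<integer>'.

m = 1232
d = (-15, -2);  v_rel = (4, 0),  |v_rel|² = 16
v_rel×d = (4)·(-2) − (0)·(-15) = -8
since m = R²·16 − (-8)²:  R² = (64 + 1232) / 16 = 81
R = √81 = 9  ⇒  r_B = 9 − 6 = 3

rB=3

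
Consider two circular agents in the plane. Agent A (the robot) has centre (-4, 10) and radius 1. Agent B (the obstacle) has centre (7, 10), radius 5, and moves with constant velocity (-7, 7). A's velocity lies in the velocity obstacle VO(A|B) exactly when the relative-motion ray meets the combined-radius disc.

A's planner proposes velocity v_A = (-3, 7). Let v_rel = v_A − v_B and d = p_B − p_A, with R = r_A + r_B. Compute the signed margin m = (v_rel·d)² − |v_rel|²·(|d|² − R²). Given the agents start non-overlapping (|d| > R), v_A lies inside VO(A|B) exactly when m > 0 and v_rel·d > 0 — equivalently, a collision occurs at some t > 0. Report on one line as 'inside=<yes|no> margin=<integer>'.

d = (11, 0),  |d|² = 121;  R = 1+5 = 6,  c = 121−6² = 85
v_rel = (4, 0),  |v_rel|² = 16;  v_rel·d = (4)·(11) + (0)·(0) = 44
16·t² − 88·t + 85 = 0  ⇒  m = 44² − 16·85 = 576
m = 576 > 0,  v_rel·d = 44 > 0  ⇒  inside

inside=yes margin=576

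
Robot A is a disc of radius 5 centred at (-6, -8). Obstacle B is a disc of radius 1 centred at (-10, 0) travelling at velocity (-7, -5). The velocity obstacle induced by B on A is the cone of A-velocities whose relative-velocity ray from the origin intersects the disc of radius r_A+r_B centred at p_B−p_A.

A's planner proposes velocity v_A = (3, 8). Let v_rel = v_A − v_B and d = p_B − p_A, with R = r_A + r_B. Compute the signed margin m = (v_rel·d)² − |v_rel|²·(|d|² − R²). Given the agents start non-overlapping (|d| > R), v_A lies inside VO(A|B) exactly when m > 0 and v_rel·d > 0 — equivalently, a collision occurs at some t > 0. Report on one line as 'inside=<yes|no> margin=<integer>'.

d = (-4, 8),  |d|² = 80;  R = 5+1 = 6,  c = 80−6² = 44
v_rel = (10, 13),  |v_rel|² = 269;  v_rel·d = (10)·(-4) + (13)·(8) = 64
269·t² − 128·t + 44 = 0  ⇒  m = 64² − 269·44 = -7740
m = -7740 < 0,  v_rel·d = 64 > 0  ⇒  outside

inside=no margin=-7740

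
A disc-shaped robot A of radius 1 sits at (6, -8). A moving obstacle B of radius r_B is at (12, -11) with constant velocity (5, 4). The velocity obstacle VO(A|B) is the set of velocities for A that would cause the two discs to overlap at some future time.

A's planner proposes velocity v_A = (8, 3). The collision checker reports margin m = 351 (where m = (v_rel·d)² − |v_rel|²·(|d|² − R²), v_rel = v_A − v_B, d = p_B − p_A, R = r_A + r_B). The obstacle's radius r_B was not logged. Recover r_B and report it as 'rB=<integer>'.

m = 351
d = (6, -3);  v_rel = (3, -1),  |v_rel|² = 10
v_rel×d = (3)·(-3) − (-1)·(6) = -3
since m = R²·10 − (-3)²:  R² = (9 + 351) / 10 = 36
R = √36 = 6  ⇒  r_B = 6 − 1 = 5

rB=5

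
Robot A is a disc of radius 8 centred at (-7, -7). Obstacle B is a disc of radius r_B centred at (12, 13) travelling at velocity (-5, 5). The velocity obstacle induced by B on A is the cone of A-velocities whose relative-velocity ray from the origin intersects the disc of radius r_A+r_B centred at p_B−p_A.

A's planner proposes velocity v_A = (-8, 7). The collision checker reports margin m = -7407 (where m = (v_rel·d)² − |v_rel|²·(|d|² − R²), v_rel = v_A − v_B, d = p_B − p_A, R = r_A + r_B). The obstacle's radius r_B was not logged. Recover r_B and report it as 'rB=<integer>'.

m = -7407
d = (19, 20);  v_rel = (-3, 2),  |v_rel|² = 13
v_rel×d = (-3)·(20) − (2)·(19) = -98
since m = R²·13 − (-98)²:  R² = (9604 + -7407) / 13 = 169
R = √169 = 13  ⇒  r_B = 13 − 8 = 5

rB=5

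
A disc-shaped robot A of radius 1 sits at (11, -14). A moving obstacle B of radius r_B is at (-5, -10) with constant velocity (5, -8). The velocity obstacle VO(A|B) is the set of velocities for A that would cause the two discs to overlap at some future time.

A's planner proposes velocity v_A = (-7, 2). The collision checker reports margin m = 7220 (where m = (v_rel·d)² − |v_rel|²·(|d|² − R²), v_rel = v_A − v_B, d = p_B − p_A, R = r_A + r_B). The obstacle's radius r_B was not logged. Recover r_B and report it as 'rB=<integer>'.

m = 7220
d = (-16, 4);  v_rel = (-12, 10),  |v_rel|² = 244
v_rel×d = (-12)·(4) − (10)·(-16) = 112
since m = R²·244 − 112²:  R² = (12544 + 7220) / 244 = 81
R = √81 = 9  ⇒  r_B = 9 − 1 = 8

rB=8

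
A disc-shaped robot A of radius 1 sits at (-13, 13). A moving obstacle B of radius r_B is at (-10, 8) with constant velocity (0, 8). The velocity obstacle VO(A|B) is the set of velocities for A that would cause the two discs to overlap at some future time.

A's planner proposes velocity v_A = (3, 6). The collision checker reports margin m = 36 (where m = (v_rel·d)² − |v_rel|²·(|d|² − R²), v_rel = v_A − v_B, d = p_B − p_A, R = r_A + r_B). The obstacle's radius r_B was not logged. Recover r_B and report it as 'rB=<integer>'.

m = 36
d = (3, -5);  v_rel = (3, -2),  |v_rel|² = 13
v_rel×d = (3)·(-5) − (-2)·(3) = -9
since m = R²·13 − (-9)²:  R² = (81 + 36) / 13 = 9
R = √9 = 3  ⇒  r_B = 3 − 1 = 2

rB=2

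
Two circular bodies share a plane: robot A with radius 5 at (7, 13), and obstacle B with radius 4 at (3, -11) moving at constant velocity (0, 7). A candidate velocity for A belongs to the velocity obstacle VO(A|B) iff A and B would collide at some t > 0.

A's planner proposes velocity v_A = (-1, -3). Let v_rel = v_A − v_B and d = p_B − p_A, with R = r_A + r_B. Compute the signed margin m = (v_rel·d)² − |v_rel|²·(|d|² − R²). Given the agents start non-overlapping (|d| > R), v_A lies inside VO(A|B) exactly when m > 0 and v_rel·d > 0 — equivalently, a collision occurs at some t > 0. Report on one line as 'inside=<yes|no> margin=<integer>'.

d = (-4, -24),  |d|² = 592;  R = 5+4 = 9,  c = 592−9² = 511
v_rel = (-1, -10),  |v_rel|² = 101;  v_rel·d = (-1)·(-4) + (-10)·(-24) = 244
101·t² − 488·t + 511 = 0  ⇒  m = 244² − 101·511 = 7925
m = 7925 > 0,  v_rel·d = 244 > 0  ⇒  inside

inside=yes margin=7925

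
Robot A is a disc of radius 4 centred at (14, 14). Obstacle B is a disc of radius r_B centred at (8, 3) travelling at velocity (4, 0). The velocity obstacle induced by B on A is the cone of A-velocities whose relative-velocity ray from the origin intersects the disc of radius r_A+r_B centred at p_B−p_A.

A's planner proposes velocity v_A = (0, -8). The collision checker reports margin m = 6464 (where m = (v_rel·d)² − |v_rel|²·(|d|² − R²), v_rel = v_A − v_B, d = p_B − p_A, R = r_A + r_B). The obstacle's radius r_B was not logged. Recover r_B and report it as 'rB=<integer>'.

m = 6464
d = (-6, -11);  v_rel = (-4, -8),  |v_rel|² = 80
v_rel×d = (-4)·(-11) − (-8)·(-6) = -4
since m = R²·80 − (-4)²:  R² = (16 + 6464) / 80 = 81
R = √81 = 9  ⇒  r_B = 9 − 4 = 5

rB=5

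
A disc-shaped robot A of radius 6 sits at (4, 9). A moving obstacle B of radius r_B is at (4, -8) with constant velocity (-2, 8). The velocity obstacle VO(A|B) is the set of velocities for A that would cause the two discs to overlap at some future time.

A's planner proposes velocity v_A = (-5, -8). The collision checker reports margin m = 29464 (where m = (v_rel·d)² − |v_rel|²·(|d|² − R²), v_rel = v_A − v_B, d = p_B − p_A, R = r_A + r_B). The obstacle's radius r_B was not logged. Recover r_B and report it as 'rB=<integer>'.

m = 29464
d = (0, -17);  v_rel = (-3, -16),  |v_rel|² = 265
v_rel×d = (-3)·(-17) − (-16)·(0) = 51
since m = R²·265 − 51²:  R² = (2601 + 29464) / 265 = 121
R = √121 = 11  ⇒  r_B = 11 − 6 = 5

rB=5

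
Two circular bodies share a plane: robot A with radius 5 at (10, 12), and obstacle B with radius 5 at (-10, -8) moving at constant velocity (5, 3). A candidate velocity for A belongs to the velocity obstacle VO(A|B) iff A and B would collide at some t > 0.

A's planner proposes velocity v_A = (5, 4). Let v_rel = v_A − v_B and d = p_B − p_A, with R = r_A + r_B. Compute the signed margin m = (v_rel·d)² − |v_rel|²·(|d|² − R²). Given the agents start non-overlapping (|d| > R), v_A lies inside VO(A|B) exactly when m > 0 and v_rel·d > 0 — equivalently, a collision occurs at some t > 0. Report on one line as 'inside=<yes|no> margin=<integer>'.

d = (-20, -20),  |d|² = 800;  R = 5+5 = 10,  c = 800−10² = 700
v_rel = (0, 1),  |v_rel|² = 1;  v_rel·d = (0)·(-20) + (1)·(-20) = -20
1·t² + 40·t + 700 = 0  ⇒  m = (-20)² − 1·700 = -300
m = -300 < 0,  v_rel·d = -20 < 0  ⇒  outside

inside=no margin=-300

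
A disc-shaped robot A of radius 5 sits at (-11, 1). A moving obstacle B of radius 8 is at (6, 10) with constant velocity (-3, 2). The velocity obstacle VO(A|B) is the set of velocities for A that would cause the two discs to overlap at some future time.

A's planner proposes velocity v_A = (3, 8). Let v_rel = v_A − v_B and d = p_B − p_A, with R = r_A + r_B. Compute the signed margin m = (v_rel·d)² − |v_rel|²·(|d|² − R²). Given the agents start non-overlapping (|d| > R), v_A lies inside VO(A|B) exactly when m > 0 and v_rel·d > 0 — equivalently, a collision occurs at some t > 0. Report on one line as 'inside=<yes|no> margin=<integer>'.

d = (17, 9),  |d|² = 370;  R = 5+8 = 13,  c = 370−13² = 201
v_rel = (6, 6),  |v_rel|² = 72;  v_rel·d = (6)·(17) + (6)·(9) = 156
72·t² − 312·t + 201 = 0  ⇒  m = 156² − 72·201 = 9864
m = 9864 > 0,  v_rel·d = 156 > 0  ⇒  inside

inside=yes margin=9864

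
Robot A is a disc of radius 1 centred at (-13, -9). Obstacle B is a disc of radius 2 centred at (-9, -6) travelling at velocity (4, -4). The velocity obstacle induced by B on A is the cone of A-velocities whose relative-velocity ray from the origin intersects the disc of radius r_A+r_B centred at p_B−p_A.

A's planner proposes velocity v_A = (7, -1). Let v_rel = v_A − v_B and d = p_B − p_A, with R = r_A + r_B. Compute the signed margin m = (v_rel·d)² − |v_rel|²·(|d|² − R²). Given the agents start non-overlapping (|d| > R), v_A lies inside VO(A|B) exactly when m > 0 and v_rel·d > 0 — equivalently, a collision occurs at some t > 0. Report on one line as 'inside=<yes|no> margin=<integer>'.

d = (4, 3),  |d|² = 25;  R = 1+2 = 3,  c = 25−3² = 16
v_rel = (3, 3),  |v_rel|² = 18;  v_rel·d = (3)·(4) + (3)·(3) = 21
18·t² − 42·t + 16 = 0  ⇒  m = 21² − 18·16 = 153
m = 153 > 0,  v_rel·d = 21 > 0  ⇒  inside

inside=yes margin=153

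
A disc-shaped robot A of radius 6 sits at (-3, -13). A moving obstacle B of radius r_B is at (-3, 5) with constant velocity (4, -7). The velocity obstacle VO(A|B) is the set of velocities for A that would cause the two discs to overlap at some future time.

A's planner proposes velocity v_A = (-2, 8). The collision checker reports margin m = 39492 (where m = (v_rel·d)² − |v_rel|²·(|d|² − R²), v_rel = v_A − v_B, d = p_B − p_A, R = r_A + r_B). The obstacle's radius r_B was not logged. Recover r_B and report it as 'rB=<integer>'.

m = 39492
d = (0, 18);  v_rel = (-6, 15),  |v_rel|² = 261
v_rel×d = (-6)·(18) − (15)·(0) = -108
since m = R²·261 − (-108)²:  R² = (11664 + 39492) / 261 = 196
R = √196 = 14  ⇒  r_B = 14 − 6 = 8

rB=8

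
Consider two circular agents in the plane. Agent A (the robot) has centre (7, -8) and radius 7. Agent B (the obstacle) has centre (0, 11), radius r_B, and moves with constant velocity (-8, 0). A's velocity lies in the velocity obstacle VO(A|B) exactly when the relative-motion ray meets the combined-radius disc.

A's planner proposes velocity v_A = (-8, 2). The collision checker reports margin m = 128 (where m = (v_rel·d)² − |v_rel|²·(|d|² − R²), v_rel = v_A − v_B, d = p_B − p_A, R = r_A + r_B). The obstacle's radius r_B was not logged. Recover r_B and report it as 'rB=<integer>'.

m = 128
d = (-7, 19);  v_rel = (0, 2),  |v_rel|² = 4
v_rel×d = (0)·(19) − (2)·(-7) = 14
since m = R²·4 − 14²:  R² = (196 + 128) / 4 = 81
R = √81 = 9  ⇒  r_B = 9 − 7 = 2

rB=2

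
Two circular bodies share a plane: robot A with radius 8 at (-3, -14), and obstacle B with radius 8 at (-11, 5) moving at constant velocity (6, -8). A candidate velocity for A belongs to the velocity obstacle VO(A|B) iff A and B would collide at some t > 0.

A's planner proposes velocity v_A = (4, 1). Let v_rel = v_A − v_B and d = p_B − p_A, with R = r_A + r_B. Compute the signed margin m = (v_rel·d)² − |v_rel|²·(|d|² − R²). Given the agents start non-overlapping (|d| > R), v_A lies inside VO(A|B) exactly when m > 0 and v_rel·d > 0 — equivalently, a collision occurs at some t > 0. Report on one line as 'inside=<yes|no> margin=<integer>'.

d = (-8, 19),  |d|² = 425;  R = 8+8 = 16,  c = 425−16² = 169
v_rel = (-2, 9),  |v_rel|² = 85;  v_rel·d = (-2)·(-8) + (9)·(19) = 187
85·t² − 374·t + 169 = 0  ⇒  m = 187² − 85·169 = 20604
m = 20604 > 0,  v_rel·d = 187 > 0  ⇒  inside

inside=yes margin=20604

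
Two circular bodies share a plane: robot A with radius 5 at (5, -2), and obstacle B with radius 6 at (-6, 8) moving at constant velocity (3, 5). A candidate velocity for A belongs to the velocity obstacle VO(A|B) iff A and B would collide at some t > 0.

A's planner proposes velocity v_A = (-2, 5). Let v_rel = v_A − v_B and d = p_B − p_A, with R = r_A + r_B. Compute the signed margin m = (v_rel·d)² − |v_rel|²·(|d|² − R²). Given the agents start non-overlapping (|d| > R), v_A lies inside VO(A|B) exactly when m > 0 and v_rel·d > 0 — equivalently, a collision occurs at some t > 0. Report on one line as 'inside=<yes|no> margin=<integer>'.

d = (-11, 10),  |d|² = 221;  R = 5+6 = 11,  c = 221−11² = 100
v_rel = (-5, 0),  |v_rel|² = 25;  v_rel·d = (-5)·(-11) + (0)·(10) = 55
25·t² − 110·t + 100 = 0  ⇒  m = 55² − 25·100 = 525
m = 525 > 0,  v_rel·d = 55 > 0  ⇒  inside

inside=yes margin=525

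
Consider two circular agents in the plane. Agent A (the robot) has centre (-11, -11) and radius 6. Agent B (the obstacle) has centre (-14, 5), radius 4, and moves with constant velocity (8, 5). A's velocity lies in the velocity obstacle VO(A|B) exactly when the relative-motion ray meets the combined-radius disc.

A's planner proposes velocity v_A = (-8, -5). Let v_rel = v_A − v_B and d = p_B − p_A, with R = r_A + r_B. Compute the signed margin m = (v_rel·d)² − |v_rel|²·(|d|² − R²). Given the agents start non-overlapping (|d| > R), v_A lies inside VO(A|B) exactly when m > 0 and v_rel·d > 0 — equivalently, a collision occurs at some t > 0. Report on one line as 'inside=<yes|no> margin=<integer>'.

d = (-3, 16),  |d|² = 265;  R = 6+4 = 10,  c = 265−10² = 165
v_rel = (-16, -10),  |v_rel|² = 356;  v_rel·d = (-16)·(-3) + (-10)·(16) = -112
356·t² + 224·t + 165 = 0  ⇒  m = (-112)² − 356·165 = -46196
m = -46196 < 0,  v_rel·d = -112 < 0  ⇒  outside

inside=no margin=-46196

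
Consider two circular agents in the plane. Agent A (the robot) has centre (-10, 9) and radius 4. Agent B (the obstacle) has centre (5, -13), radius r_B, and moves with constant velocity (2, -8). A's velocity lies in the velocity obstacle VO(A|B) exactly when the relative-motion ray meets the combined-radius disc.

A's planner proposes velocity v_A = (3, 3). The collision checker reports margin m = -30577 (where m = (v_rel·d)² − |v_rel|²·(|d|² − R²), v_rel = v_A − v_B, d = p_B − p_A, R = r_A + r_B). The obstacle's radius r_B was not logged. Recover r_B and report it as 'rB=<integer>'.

m = -30577
d = (15, -22);  v_rel = (1, 11),  |v_rel|² = 122
v_rel×d = (1)·(-22) − (11)·(15) = -187
since m = R²·122 − (-187)²:  R² = (34969 + -30577) / 122 = 36
R = √36 = 6  ⇒  r_B = 6 − 4 = 2

rB=2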